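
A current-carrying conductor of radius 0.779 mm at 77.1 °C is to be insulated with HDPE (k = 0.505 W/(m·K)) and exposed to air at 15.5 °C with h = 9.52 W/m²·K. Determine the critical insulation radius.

r_cr = 5.30 cm

For a cylinder, r_cr = k_ins/h = 0.505/9.52 = 0.0530 m = 5.30 cm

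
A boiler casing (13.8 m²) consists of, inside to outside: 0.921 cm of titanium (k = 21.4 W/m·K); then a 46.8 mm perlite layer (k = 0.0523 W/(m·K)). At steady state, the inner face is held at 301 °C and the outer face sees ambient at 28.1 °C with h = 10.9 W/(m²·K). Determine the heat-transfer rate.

Resistance network (inner→outer):
  R_titanium = L/(kA) = 0.00921/(21.4·13.8) = 3.119×10^-5 K/W
  R_perlite = L/(kA) = 0.0468/(0.0523·13.8) = 0.06484 K/W
  R_conv,out = 1/(hA) = 1/(10.9·13.8) = 0.006648 K/W
ΣR = 3.119×10^-5 + 0.06484 + 0.006648 = 0.07152 K/W
Q = ΔT/ΣR = (301 °C − 28.1 °C)/0.07152 = 3820 W

Q = 3.82 kW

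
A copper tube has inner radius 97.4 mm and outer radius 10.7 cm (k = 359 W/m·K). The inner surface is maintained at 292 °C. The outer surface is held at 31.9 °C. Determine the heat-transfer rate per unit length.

Q' = 2πk·ΔT/ln(r₂/r₁) = 2π × 359 × 260.1 / ln(0.107/0.0974) = 6.24×10^6 W/m

Q' = 6240 kW/m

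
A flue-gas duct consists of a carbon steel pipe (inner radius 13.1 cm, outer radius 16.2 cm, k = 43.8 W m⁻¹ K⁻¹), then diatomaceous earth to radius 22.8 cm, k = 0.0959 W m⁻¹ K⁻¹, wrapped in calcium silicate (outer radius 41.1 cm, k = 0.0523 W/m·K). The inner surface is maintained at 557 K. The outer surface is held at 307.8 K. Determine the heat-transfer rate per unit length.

Q' = 106 W/m

Resistance network (inner→outer):
  R'_carbon steel = ln(0.162/0.131)/(2πk) = 0.2124/(2π·43.8) = 7.718×10^-4 m·K/W
  R'_diatomaceous earth = ln(0.228/0.162)/(2πk) = 0.3417/(2π·0.0959) = 0.5672 m·K/W
  R'_calcium silicate = ln(0.411/0.228)/(2πk) = 0.5892/(2π·0.0523) = 1.793 m·K/W
ΣR = 7.718×10^-4 + 0.5672 + 1.793 = 2.361 m·K/W
Q' = ΔT/ΣR = (557 K − 307.8 K)/2.361 = 106 W/m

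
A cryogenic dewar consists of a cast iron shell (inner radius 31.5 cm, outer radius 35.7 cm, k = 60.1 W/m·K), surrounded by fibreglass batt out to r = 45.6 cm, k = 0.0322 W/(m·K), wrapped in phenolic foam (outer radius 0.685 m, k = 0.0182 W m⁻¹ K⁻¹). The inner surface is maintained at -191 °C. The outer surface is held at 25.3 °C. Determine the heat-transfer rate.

Resistance network (inner→outer):
  R_cast iron = (1/0.315 − 1/0.357)/(4πk) = 0.3735/(4π·60.1) = 4.945×10^-4 K/W
  R_fibreglass batt = (1/0.357 − 1/0.456)/(4πk) = 0.6081/(4π·0.0322) = 1.503 K/W
  R_phenolic foam = (1/0.456 − 1/0.685)/(4πk) = 0.7331/(4π·0.0182) = 3.206 K/W
ΣR = 4.945×10^-4 + 1.503 + 3.206 = 4.709 K/W
Q = ΔT/ΣR = (-191 °C − 25.3 °C)/4.709 = -45.9 W
(Negative Q ⇒ heat flows inward; heat gain = 45.9 W.)

Q = 45.9 W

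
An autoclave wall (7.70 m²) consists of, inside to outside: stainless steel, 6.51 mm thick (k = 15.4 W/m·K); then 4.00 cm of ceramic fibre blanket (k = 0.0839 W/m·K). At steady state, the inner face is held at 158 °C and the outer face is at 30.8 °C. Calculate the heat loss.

Q = 2.05 kW

Resistance network (inner→outer):
  R_stainless steel = L/(kA) = 0.00651/(15.4·7.70) = 5.490×10^-5 K/W
  R_ceramic fibre blanket = L/(kA) = 0.0400/(0.0839·7.70) = 0.06192 K/W
ΣR = 5.490×10^-5 + 0.06192 = 0.06197 K/W
Q = ΔT/ΣR = (158 °C − 30.8 °C)/0.06197 = 2050 W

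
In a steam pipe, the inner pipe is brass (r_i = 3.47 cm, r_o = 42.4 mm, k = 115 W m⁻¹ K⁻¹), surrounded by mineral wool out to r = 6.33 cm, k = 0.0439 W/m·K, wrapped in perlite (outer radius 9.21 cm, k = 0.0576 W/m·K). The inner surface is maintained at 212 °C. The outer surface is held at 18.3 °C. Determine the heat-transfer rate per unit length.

Q' = 77.8 W/m

Treat each layer as a resistance in series:
  R'_brass = ln(0.0424/0.0347)/(2πk) = 0.2004/(2π·115) = 2.774×10^-4 m·K/W
  R'_mineral wool = ln(0.0633/0.0424)/(2πk) = 0.4007/(2π·0.0439) = 1.453 m·K/W
  R'_perlite = ln(0.0921/0.0633)/(2πk) = 0.3750/(2π·0.0576) = 1.036 m·K/W
ΣR = 2.774×10^-4 + 1.453 + 1.036 = 2.489 m·K/W
Q' = ΔT/ΣR = (212 °C − 18.3 °C)/2.489 = 77.8 W/m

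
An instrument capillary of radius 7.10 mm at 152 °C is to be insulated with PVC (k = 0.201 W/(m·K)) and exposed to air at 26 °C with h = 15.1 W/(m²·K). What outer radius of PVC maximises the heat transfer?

For a cylinder, r_cr = k_ins/h = 0.201/15.1 = 0.0133 m = 1.33 cm

r_cr = 1.33 cm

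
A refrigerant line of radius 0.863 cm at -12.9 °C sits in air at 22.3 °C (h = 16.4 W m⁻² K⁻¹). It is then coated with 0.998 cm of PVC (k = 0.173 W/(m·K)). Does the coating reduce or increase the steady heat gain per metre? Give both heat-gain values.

reduces: 31.3 → 28.7 W/m

Critical radius for a cylinder: r_cr = k/h = 0.0105 m = 1.05 cm.
Outer radius after coating: r₂ = 0.00863 + 0.00998 = 0.01861 m.
r₁ < r_cr < r₂: heat gain rises to a maximum at r_cr then falls. Whether the coating helps depends on whether Q(r₂) has dropped back below Q(r₁).
Bare: R = 1/(2πr₁h) = 1.125 m·K/W; Q = 35.2/1.125 = 31.3 W/m.
Coated: R = R_cond + R_conv = 1.228 m·K/W; Q = 35.2/1.228 = 28.7 W/m.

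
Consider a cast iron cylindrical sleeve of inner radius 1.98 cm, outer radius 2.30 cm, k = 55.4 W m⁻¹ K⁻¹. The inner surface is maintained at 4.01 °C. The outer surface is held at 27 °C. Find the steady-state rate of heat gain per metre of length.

Q' = 2πk·ΔT/ln(r₂/r₁) = 2π × 55.4 × 22.99 / ln(0.0230/0.0198) = 53400 W/m

Q' = 53400 W/m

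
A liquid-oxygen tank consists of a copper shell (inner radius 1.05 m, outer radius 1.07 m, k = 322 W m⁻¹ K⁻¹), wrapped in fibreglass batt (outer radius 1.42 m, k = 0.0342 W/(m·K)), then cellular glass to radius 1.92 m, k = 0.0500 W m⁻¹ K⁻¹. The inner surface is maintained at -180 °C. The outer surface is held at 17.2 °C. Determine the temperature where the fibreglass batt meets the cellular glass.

Resistance network (inner→outer):
  R_copper = (1/1.05 − 1/1.07)/(4πk) = 0.01780/(4π·322) = 4.399×10^-6 K/W
  R_fibreglass batt = (1/1.07 − 1/1.42)/(4πk) = 0.2304/(4π·0.0342) = 0.5360 K/W
  R_cellular glass = (1/1.42 − 1/1.92)/(4πk) = 0.1834/(4π·0.0500) = 0.2919 K/W
ΣR = 4.399×10^-6 + 0.5360 + 0.2919 = 0.8279 K/W
Q = ΔT/ΣR = (-180 °C − 17.2 °C)/0.8279 = -238.2 W
From the inner boundary to the fibreglass batt/cellular glass interface, ΣR_partial = 0.5360 K/W.
T_interface = T_in − Q·ΣR_partial = -180 °C − (-238.2)(0.5360) = -52.3 °C

T = -52.3 °C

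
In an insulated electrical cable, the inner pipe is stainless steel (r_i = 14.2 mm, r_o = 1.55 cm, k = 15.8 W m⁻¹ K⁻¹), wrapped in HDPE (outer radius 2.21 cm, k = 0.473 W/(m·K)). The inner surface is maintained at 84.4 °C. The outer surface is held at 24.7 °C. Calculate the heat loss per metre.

Q' = 496 W/m

Treat each layer as a resistance in series:
  R'_stainless steel = ln(0.0155/0.0142)/(2πk) = 0.08760/(2π·15.8) = 8.824×10^-4 m·K/W
  R'_HDPE = ln(0.0221/0.0155)/(2πk) = 0.3547/(2π·0.473) = 0.1194 m·K/W
ΣR = 8.824×10^-4 + 0.1194 = 0.1203 m·K/W
Q' = ΔT/ΣR = (84.4 °C − 24.7 °C)/0.1203 = 496 W/m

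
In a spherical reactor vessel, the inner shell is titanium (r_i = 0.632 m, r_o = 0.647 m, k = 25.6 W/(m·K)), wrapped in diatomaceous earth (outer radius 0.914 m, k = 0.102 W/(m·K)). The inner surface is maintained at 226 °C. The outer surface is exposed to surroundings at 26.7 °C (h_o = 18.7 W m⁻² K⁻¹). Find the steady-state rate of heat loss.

Series thermal resistances, inner to outer:
  R_titanium = (1/0.632 − 1/0.647)/(4πk) = 0.03668/(4π·25.6) = 1.140×10^-4 K/W
  R_diatomaceous earth = (1/0.647 − 1/0.914)/(4πk) = 0.4515/(4π·0.102) = 0.3522 K/W
  R_conv,out = 1/(4πr²h) = 1/(4π·0.914²·18.7) = 0.005094 K/W
ΣR = 1.140×10^-4 + 0.3522 + 0.005094 = 0.3574 K/W
Q = ΔT/ΣR = (226 °C − 26.7 °C)/0.3574 = 558 W

Q = 558 W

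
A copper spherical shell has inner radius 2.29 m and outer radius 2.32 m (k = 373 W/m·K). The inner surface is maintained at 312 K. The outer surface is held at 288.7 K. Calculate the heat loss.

Q = 4πk·ΔT/(1/r₁ − 1/r₂) = 4π × 373 × 23.3 / (1/2.29 − 1/2.32) = 1.93×10^7 W

Q = 1.93×10^7 W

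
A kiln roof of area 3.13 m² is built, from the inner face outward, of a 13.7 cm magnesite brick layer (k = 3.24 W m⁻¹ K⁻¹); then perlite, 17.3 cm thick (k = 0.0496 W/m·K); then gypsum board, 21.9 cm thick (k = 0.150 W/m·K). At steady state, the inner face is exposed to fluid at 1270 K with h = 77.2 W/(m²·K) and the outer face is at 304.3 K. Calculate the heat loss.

Treat each layer as a resistance in series:
  R_conv,in = 1/(hA) = 1/(77.2·3.13) = 0.004138 K/W
  R_magnesite brick = L/(kA) = 0.137/(3.24·3.13) = 0.01351 K/W
  R_perlite = L/(kA) = 0.173/(0.0496·3.13) = 1.114 K/W
  R_gypsum board = L/(kA) = 0.219/(0.150·3.13) = 0.4665 K/W
ΣR = 0.004138 + 0.01351 + 1.114 + 0.4665 = 1.598 K/W
Q = ΔT/ΣR = (1270 K − 304.3 K)/1.598 = 604 W

Q = 604 W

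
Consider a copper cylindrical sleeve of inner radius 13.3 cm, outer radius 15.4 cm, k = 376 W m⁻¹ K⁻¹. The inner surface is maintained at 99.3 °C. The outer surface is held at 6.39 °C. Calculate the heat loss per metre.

Q' = 1500 kW/m

Q' = 2πk·ΔT/ln(r₂/r₁) = 2π × 376 × 92.91 / ln(0.154/0.133) = 1.50×10^6 W/m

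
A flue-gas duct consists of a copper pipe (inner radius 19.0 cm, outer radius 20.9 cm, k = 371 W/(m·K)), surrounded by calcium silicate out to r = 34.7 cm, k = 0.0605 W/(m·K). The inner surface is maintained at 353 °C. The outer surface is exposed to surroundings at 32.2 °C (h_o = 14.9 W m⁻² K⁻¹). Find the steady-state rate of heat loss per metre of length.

Resistance network (inner→outer):
  R'_copper = ln(0.209/0.190)/(2πk) = 0.09531/(2π·371) = 4.089×10^-5 m·K/W
  R'_calcium silicate = ln(0.347/0.209)/(2πk) = 0.5070/(2π·0.0605) = 1.334 m·K/W
  R'_conv,out = 1/(2πr h) = 1/(2π·0.347·14.9) = 0.03078 m·K/W
ΣR = 4.089×10^-5 + 1.334 + 0.03078 = 1.365 m·K/W
Q' = ΔT/ΣR = (353 °C − 32.2 °C)/1.365 = 235 W/m

Q' = 235 W/m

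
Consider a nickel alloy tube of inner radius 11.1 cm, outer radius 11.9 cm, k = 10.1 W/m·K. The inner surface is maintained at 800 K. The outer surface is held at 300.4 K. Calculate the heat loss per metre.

Q' = 456 kW/m

Q' = 2πk·ΔT/ln(r₂/r₁) = 2π × 10.1 × 499.6 / ln(0.119/0.111) = 4.56×10^5 W/m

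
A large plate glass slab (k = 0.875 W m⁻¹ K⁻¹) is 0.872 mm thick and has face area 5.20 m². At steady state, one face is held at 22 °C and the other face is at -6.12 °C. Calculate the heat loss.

Q = kA·ΔT/L = 0.875 × 5.20 × |22 °C − -6.12 °C| / 8.72×10^-4 = 1.47×10^5 W

Q = 1.47×10^5 W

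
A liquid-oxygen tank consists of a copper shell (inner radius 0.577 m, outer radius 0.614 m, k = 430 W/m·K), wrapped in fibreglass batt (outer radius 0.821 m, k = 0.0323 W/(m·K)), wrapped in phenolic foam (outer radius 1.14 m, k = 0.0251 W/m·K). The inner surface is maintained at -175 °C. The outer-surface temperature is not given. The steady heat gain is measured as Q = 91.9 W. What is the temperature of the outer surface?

Series resistances:
  R_copper = (1/0.577 − 1/0.614)/(4πk) = 0.1044/(4π·430) = 1.933×10^-5 K/W
  R_fibreglass batt = (1/0.614 − 1/0.821)/(4πk) = 0.4106/(4π·0.0323) = 1.012 K/W
  R_phenolic foam = (1/0.821 − 1/1.14)/(4πk) = 0.3408/(4π·0.0251) = 1.081 K/W
ΣR = 2.092 K/W
ΔT = Q·ΣR = 91.9 × 2.092 = 192.3 K
Heat flows inward, so T_out = T_in + ΔT = -175 + 192.3 = 17.3 °C

T_out = 17.3 °C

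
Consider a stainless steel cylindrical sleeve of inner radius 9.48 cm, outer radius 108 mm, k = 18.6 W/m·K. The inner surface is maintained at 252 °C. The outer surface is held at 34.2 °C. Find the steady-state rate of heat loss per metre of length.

Q' = 2πk·ΔT/ln(r₂/r₁) = 2π × 18.6 × 217.8 / ln(0.108/0.0948) = 1.95×10^5 W/m

Q' = 195 kW/m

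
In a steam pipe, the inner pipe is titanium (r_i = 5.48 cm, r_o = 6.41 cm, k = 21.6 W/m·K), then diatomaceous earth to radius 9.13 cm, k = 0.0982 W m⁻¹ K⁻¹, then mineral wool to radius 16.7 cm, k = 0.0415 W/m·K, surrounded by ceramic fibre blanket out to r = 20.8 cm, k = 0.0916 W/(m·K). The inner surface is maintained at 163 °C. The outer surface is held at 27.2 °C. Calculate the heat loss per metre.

Q' = 41.5 W/m

Treat each layer as a resistance in series:
  R'_titanium = ln(0.0641/0.0548)/(2πk) = 0.1568/(2π·21.6) = 0.001155 m·K/W
  R'_diatomaceous earth = ln(0.0913/0.0641)/(2πk) = 0.3537/(2π·0.0982) = 0.5733 m·K/W
  R'_mineral wool = ln(0.167/0.0913)/(2πk) = 0.6038/(2π·0.0415) = 2.316 m·K/W
  R'_ceramic fibre blanket = ln(0.208/0.167)/(2πk) = 0.2195/(2π·0.0916) = 0.3815 m·K/W
ΣR = 0.001155 + 0.5733 + 2.316 + 0.3815 = 3.272 m·K/W
Q' = ΔT/ΣR = (163 °C − 27.2 °C)/3.272 = 41.5 W/m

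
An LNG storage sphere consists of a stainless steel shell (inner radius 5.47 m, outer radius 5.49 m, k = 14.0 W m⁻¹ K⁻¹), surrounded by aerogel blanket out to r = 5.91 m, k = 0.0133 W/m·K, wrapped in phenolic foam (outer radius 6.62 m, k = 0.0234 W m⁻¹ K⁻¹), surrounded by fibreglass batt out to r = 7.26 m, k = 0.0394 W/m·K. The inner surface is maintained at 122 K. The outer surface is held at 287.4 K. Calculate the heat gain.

Series thermal resistances, inner to outer:
  R_stainless steel = (1/5.47 − 1/5.49)/(4πk) = 6.660×10^-4/(4π·14.0) = 3.786×10^-6 K/W
  R_aerogel blanket = (1/5.49 − 1/5.91)/(4πk) = 0.01294/(4π·0.0133) = 0.07745 K/W
  R_phenolic foam = (1/5.91 − 1/6.62)/(4πk) = 0.01815/(4π·0.0234) = 0.06171 K/W
  R_fibreglass batt = (1/6.62 − 1/7.26)/(4πk) = 0.01332/(4π·0.0394) = 0.02690 K/W
ΣR = 3.786×10^-6 + 0.07745 + 0.06171 + 0.02690 = 0.1661 K/W
Q = ΔT/ΣR = (122 K − 287.4 K)/0.1661 = -996 W
(Negative Q ⇒ heat flows inward; heat gain = 996 W.)

Q = 996 W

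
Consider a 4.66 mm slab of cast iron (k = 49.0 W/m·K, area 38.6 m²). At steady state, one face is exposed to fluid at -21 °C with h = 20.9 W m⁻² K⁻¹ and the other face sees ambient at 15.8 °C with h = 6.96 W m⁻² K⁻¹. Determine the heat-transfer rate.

Q = 7.41 kW

Treat each layer as a resistance in series:
  R_conv,in = 1/(hA) = 1/(20.9·38.6) = 0.001240 K/W
  R_cast iron = L/(kA) = 0.00466/(49.0·38.6) = 2.464×10^-6 K/W
  R_conv,out = 1/(hA) = 1/(6.96·38.6) = 0.003722 K/W
ΣR = 0.001240 + 2.464×10^-6 + 0.003722 = 0.004964 K/W
Q = ΔT/ΣR = (-21 °C − 15.8 °C)/0.004964 = -7410 W
(Negative Q ⇒ heat flows inward; heat gain = 7410 W.)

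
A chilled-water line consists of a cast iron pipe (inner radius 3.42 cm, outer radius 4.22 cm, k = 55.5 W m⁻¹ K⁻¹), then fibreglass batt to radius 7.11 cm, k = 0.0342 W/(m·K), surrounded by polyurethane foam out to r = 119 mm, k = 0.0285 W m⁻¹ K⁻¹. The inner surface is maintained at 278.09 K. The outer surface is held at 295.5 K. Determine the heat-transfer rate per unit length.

Resistance network (inner→outer):
  R'_cast iron = ln(0.0422/0.0342)/(2πk) = 0.2102/(2π·55.5) = 6.028×10^-4 m·K/W
  R'_fibreglass batt = ln(0.0711/0.0422)/(2πk) = 0.5217/(2π·0.0342) = 2.428 m·K/W
  R'_polyurethane foam = ln(0.119/0.0711)/(2πk) = 0.5150/(2π·0.0285) = 2.876 m·K/W
ΣR = 6.028×10^-4 + 2.428 + 2.876 = 5.305 m·K/W
Q' = ΔT/ΣR = (278.09 K − 295.5 K)/5.305 = -3.28 W/m
(Negative Q' ⇒ heat flows inward; heat gain = 3.28 W/m.)

Q' = 3.28 W/m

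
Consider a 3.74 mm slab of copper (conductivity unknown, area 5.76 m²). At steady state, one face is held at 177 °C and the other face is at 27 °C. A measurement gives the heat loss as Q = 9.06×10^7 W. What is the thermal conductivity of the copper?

k = 392 W/m·K

ΣR = ΔT/Q = |177 − 27|/9.06×10^7 = 1.656×10^-6 K/W
L/(kA) = 1.656×10^-6 ⇒ k = 0.00374/(1.656×10^-6·5.76) = 392 W/m·K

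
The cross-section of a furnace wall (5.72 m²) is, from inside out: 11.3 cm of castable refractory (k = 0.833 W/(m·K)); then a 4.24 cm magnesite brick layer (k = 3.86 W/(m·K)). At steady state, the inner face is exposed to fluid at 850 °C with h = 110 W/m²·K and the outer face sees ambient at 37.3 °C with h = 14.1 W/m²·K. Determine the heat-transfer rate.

Treat each layer as a resistance in series:
  R_conv,in = 1/(hA) = 1/(110·5.72) = 0.001589 K/W
  R_castable refractory = L/(kA) = 0.113/(0.833·5.72) = 0.02372 K/W
  R_magnesite brick = L/(kA) = 0.0424/(3.86·5.72) = 0.001920 K/W
  R_conv,out = 1/(hA) = 1/(14.1·5.72) = 0.01240 K/W
ΣR = 0.001589 + 0.02372 + 0.001920 + 0.01240 = 0.03963 K/W
Q = ΔT/ΣR = (850 °C − 37.3 °C)/0.03963 = 20500 W

Q = 20500 W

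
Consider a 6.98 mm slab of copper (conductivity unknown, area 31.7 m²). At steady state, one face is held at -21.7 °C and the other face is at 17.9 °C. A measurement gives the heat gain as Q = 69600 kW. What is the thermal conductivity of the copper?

ΣR = ΔT/Q = |-21.7 − 17.9|/6.96×10^7 = 5.690×10^-7 K/W
L/(kA) = 5.690×10^-7 ⇒ k = 0.00698/(5.690×10^-7·31.7) = 387 W/m·K

k = 387 W/m·K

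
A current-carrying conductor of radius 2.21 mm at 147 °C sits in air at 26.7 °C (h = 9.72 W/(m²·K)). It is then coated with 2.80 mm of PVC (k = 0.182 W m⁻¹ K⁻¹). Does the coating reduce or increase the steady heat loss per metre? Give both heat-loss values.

increases: 16.2 → 30.2 W/m

Critical radius for a cylinder: r_cr = k/h = 0.0187 m = 1.87 cm.
Outer radius after coating: r₂ = 0.00221 + 0.00280 = 0.00501 m.
Since r₁ < r_cr and r₂ ≤ r_cr, the coating moves toward the maximum at r_cr — heat loss rises.
Bare: R = 1/(2πr₁h) = 7.409 m·K/W; Q = 120.3/7.409 = 16.2 W/m.
Coated: R = R_cond + R_conv = 3.984 m·K/W; Q = 120.3/3.984 = 30.2 W/m.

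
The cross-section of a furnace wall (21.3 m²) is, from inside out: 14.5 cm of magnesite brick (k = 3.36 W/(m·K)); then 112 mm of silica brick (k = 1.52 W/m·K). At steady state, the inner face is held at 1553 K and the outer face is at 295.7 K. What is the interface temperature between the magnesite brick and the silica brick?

Series thermal resistances, inner to outer:
  R_magnesite brick = L/(kA) = 0.145/(3.36·21.3) = 0.002026 K/W
  R_silica brick = L/(kA) = 0.112/(1.52·21.3) = 0.003459 K/W
ΣR = 0.002026 + 0.003459 = 0.005485 K/W
Q = ΔT/ΣR = (1553 K − 295.7 K)/0.005485 = 2.292×10^5 W
From the inner boundary to the magnesite brick/silica brick interface, ΣR_partial = 0.002026 K/W.
T_interface = T_in − Q·ΣR_partial = 1553 K − (2.292×10^5)(0.002026) = 1089 K

T = 1089 K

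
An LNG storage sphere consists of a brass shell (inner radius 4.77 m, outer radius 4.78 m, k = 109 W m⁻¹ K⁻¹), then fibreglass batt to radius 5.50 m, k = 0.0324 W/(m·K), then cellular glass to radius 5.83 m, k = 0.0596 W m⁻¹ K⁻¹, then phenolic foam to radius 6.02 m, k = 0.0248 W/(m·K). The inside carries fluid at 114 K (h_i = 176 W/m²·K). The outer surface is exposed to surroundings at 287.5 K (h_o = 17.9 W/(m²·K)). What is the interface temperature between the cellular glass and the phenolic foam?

Treat each layer as a resistance in series:
  R_conv,in = 1/(4πr²h) = 1/(4π·4.77²·176) = 1.987×10^-5 K/W
  R_brass = (1/4.77 − 1/4.78)/(4πk) = 4.386×10^-4/(4π·109) = 3.202×10^-7 K/W
  R_fibreglass batt = (1/4.78 − 1/5.50)/(4πk) = 0.02739/(4π·0.0324) = 0.06726 K/W
  R_cellular glass = (1/5.50 − 1/5.83)/(4πk) = 0.01029/(4π·0.0596) = 0.01374 K/W
  R_phenolic foam = (1/5.83 − 1/6.02)/(4πk) = 0.005414/(4π·0.0248) = 0.01737 K/W
  R_conv,out = 1/(4πr²h) = 1/(4π·6.02²·17.9) = 1.227×10^-4 K/W
ΣR = 1.987×10^-5 + 3.202×10^-7 + 0.06726 + 0.01374 + 0.01737 + 1.227×10^-4 = 0.09851 K/W
Q = ΔT/ΣR = (114 K − 287.5 K)/0.09851 = -1761 W
From the inner boundary to the cellular glass/phenolic foam interface, ΣR_partial = 0.08102 K/W.
T_interface = T_in − Q·ΣR_partial = 114 K − (-1761)(0.08102) = 256.7 K

T = 256.7 K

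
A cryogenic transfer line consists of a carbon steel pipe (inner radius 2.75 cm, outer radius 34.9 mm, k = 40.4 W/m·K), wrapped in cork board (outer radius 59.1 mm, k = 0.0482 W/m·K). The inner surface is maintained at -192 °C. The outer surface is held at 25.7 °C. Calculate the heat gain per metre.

Q' = 125 W/m

Treat each layer as a resistance in series:
  R'_carbon steel = ln(0.0349/0.0275)/(2πk) = 0.2383/(2π·40.4) = 9.388×10^-4 m·K/W
  R'_cork board = ln(0.0591/0.0349)/(2πk) = 0.5267/(2π·0.0482) = 1.739 m·K/W
ΣR = 9.388×10^-4 + 1.739 = 1.740 m·K/W
Q' = ΔT/ΣR = (-192 °C − 25.7 °C)/1.740 = -125 W/m
(Negative Q' ⇒ heat flows inward; heat gain = 125 W/m.)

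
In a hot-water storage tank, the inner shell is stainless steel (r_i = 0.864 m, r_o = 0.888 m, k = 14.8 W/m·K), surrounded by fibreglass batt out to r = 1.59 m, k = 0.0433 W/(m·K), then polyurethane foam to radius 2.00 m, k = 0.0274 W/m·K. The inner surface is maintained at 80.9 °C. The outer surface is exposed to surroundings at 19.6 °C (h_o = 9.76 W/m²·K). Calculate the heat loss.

Series thermal resistances, inner to outer:
  R_stainless steel = (1/0.864 − 1/0.888)/(4πk) = 0.03128/(4π·14.8) = 1.682×10^-4 K/W
  R_fibreglass batt = (1/0.888 − 1/1.59)/(4πk) = 0.4972/(4π·0.0433) = 0.9138 K/W
  R_polyurethane foam = (1/1.59 − 1/2.00)/(4πk) = 0.1289/(4π·0.0274) = 0.3745 K/W
  R_conv,out = 1/(4πr²h) = 1/(4π·2.00²·9.76) = 0.002038 K/W
ΣR = 1.682×10^-4 + 0.9138 + 0.3745 + 0.002038 = 1.291 K/W
Q = ΔT/ΣR = (80.9 °C − 19.6 °C)/1.291 = 47.5 W

Q = 47.5 W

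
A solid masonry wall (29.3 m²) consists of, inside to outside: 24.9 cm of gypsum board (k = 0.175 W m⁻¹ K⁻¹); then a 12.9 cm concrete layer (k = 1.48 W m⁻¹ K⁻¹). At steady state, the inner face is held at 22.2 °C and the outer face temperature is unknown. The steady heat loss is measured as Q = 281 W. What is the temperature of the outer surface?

T_out = 7.72 °C

Sum the resistances:
  R_gypsum board = L/(kA) = 0.249/(0.175·29.3) = 0.04856 K/W
  R_concrete = L/(kA) = 0.129/(1.48·29.3) = 0.002975 K/W
ΣR = 0.05154 K/W
ΔT = Q·ΣR = 281 × 0.05154 = 14.48 K
Heat flows outward, so T_out = T_in − ΔT = 22.2 − 14.48 = 7.72 °C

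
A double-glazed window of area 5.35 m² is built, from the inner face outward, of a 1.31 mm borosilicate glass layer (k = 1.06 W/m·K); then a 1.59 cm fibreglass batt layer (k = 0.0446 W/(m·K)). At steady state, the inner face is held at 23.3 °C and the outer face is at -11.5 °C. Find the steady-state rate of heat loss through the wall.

Series thermal resistances, inner to outer:
  R_borosilicate glass = L/(kA) = 0.00131/(1.06·5.35) = 2.310×10^-4 K/W
  R_fibreglass batt = L/(kA) = 0.0159/(0.0446·5.35) = 0.06664 K/W
ΣR = 2.310×10^-4 + 0.06664 = 0.06687 K/W
Q = ΔT/ΣR = (23.3 °C − -11.5 °C)/0.06687 = 520 W

Q = 520 W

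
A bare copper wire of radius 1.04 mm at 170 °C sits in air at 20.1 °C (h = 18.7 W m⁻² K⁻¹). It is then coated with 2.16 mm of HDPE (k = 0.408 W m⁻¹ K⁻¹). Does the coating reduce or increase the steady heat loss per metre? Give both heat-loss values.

Critical radius for a cylinder: r_cr = k/h = 0.0218 m = 2.18 cm.
Outer radius after coating: r₂ = 0.00104 + 0.00216 = 0.00320 m.
Since r₁ < r_cr and r₂ ≤ r_cr, the coating moves toward the maximum at r_cr — heat loss rises.
Bare: R = 1/(2πr₁h) = 8.184 m·K/W; Q = 149.9/8.184 = 18.3 W/m.
Coated: R = R_cond + R_conv = 3.098 m·K/W; Q = 149.9/3.098 = 48.4 W/m.

increases: 18.3 → 48.4 W/m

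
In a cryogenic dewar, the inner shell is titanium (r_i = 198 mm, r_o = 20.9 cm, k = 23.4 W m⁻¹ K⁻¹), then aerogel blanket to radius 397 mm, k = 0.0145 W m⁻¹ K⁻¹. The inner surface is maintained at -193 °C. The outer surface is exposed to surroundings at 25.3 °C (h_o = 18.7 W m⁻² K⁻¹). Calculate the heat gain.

Treat each layer as a resistance in series:
  R_titanium = (1/0.198 − 1/0.209)/(4πk) = 0.2658/(4π·23.4) = 9.040×10^-4 K/W
  R_aerogel blanket = (1/0.209 − 1/0.397)/(4πk) = 2.266/(4π·0.0145) = 12.43 K/W
  R_conv,out = 1/(4πr²h) = 1/(4π·0.397²·18.7) = 0.02700 K/W
ΣR = 9.040×10^-4 + 12.43 + 0.02700 = 12.46 K/W
Q = ΔT/ΣR = (-193 °C − 25.3 °C)/12.46 = -17.5 W
(Negative Q ⇒ heat flows inward; heat gain = 17.5 W.)

Q = 17.5 W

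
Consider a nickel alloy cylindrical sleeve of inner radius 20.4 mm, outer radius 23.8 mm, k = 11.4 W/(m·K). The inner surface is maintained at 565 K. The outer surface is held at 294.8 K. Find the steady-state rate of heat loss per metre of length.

Q' = 126 kW/m

Q' = 2πk·ΔT/ln(r₂/r₁) = 2π × 11.4 × 270.2 / ln(0.0238/0.0204) = 1.26×10^5 W/m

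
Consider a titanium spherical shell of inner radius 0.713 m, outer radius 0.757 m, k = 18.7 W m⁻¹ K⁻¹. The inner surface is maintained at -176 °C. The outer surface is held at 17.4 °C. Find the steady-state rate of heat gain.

Q = 4πk·ΔT/(1/r₁ − 1/r₂) = 4π × 18.7 × 193.4 / (1/0.713 − 1/0.757) = 5.57×10^5 W

Q = 5.57×10^5 W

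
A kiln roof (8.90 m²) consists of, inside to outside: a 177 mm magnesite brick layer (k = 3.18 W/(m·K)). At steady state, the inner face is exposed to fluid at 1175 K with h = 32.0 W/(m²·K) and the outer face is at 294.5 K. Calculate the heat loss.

Q = 90.2 kW

Series thermal resistances, inner to outer:
  R_conv,in = 1/(hA) = 1/(32.0·8.90) = 0.003511 K/W
  R_magnesite brick = L/(kA) = 0.177/(3.18·8.90) = 0.006254 K/W
ΣR = 0.003511 + 0.006254 = 0.009765 K/W
Q = ΔT/ΣR = (1175 K − 294.5 K)/0.009765 = 90200 W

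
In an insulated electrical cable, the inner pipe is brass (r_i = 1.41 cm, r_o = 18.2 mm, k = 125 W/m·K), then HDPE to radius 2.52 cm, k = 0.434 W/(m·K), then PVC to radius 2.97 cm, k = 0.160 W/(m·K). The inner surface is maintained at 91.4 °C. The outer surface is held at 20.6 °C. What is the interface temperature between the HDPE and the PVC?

T = 61.5 °C

Resistance network (inner→outer):
  R'_brass = ln(0.0182/0.0141)/(2πk) = 0.2552/(2π·125) = 3.250×10^-4 m·K/W
  R'_HDPE = ln(0.0252/0.0182)/(2πk) = 0.3254/(2π·0.434) = 0.1193 m·K/W
  R'_PVC = ln(0.0297/0.0252)/(2πk) = 0.1643/(2π·0.160) = 0.1634 m·K/W
ΣR = 3.250×10^-4 + 0.1193 + 0.1634 = 0.2830 m·K/W
Q' = ΔT/ΣR = (91.4 °C − 20.6 °C)/0.2830 = 250.2 W/m
From the inner boundary to the HDPE/PVC interface, ΣR_partial = 0.1196 m·K/W.
T_interface = T_in − Q'·ΣR_partial = 91.4 °C − (250.2)(0.1196) = 61.5 °C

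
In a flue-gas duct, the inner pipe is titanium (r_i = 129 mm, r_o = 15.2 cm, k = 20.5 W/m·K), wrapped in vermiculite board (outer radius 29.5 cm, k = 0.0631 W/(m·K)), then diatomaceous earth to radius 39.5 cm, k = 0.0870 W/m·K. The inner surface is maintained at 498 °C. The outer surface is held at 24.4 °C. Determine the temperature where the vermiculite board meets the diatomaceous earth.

T = 139 °C

Treat each layer as a resistance in series:
  R'_titanium = ln(0.152/0.129)/(2πk) = 0.1641/(2π·20.5) = 0.001274 m·K/W
  R'_vermiculite board = ln(0.295/0.152)/(2πk) = 0.6631/(2π·0.0631) = 1.673 m·K/W
  R'_diatomaceous earth = ln(0.395/0.295)/(2πk) = 0.2919/(2π·0.0870) = 0.5340 m·K/W
ΣR = 0.001274 + 1.673 + 0.5340 = 2.208 m·K/W
Q' = ΔT/ΣR = (498 °C − 24.4 °C)/2.208 = 214.5 W/m
From the inner boundary to the vermiculite board/diatomaceous earth interface, ΣR_partial = 1.674 m·K/W.
T_interface = T_in − Q'·ΣR_partial = 498 °C − (214.5)(1.674) = 139 °C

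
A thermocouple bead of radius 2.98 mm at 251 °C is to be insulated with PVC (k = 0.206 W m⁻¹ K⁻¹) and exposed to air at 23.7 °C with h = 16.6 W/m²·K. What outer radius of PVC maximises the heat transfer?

r_cr = 2.48 cm

For a sphere, r_cr = 2k_ins/h = 2·0.206/16.6 = 0.0248 m = 2.48 cm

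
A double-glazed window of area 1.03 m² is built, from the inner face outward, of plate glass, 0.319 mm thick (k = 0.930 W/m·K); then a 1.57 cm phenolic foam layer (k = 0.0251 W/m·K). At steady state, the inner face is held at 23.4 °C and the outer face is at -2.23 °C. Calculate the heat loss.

Treat each layer as a resistance in series:
  R_plate glass = L/(kA) = 3.19×10^-4/(0.930·1.03) = 3.330×10^-4 K/W
  R_phenolic foam = L/(kA) = 0.0157/(0.0251·1.03) = 0.6073 K/W
ΣR = 3.330×10^-4 + 0.6073 = 0.6076 K/W
Q = ΔT/ΣR = (23.4 °C − -2.23 °C)/0.6076 = 42.2 W

Q = 42.2 W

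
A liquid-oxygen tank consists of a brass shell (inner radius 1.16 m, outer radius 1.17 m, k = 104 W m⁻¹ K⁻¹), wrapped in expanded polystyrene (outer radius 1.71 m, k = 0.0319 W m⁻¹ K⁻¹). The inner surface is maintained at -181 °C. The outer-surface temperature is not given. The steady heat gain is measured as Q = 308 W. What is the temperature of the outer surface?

T_out = 26.4 °C

Sum the resistances:
  R_brass = (1/1.16 − 1/1.17)/(4πk) = 0.007368/(4π·104) = 5.638×10^-6 K/W
  R_expanded polystyrene = (1/1.17 − 1/1.71)/(4πk) = 0.2699/(4π·0.0319) = 0.6733 K/W
ΣR = 0.6733 K/W
ΔT = Q·ΣR = 308 × 0.6733 = 207.4 K
Heat flows inward, so T_out = T_in + ΔT = -181 + 207.4 = 26.4 °C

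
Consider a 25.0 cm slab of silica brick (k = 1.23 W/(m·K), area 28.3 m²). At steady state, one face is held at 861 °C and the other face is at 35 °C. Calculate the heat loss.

Q = 1.15×10^5 W

Q = kA·ΔT/L = 1.23 × 28.3 × |861 °C − 35 °C| / 0.250 = 1.15×10^5 W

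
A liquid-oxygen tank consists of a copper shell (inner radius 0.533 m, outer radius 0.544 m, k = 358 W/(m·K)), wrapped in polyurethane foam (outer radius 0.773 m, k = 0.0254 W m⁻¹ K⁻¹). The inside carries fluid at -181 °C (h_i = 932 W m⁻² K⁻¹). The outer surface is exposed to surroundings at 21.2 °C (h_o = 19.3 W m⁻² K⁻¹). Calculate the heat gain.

Q = 118 W

Treat each layer as a resistance in series:
  R_conv,in = 1/(4πr²h) = 1/(4π·0.533²·932) = 3.006×10^-4 K/W
  R_copper = (1/0.533 − 1/0.544)/(4πk) = 0.03794/(4π·358) = 8.433×10^-6 K/W
  R_polyurethane foam = (1/0.544 − 1/0.773)/(4πk) = 0.5446/(4π·0.0254) = 1.706 K/W
  R_conv,out = 1/(4πr²h) = 1/(4π·0.773²·19.3) = 0.006900 K/W
ΣR = 3.006×10^-4 + 8.433×10^-6 + 1.706 + 0.006900 = 1.713 K/W
Q = ΔT/ΣR = (-181 °C − 21.2 °C)/1.713 = -118 W
(Negative Q ⇒ heat flows inward; heat gain = 118 W.)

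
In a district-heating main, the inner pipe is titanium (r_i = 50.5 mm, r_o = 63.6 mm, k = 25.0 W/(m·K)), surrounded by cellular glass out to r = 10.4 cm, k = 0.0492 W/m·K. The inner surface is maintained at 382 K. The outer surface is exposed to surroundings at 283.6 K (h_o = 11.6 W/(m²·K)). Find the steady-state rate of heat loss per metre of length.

Series thermal resistances, inner to outer:
  R'_titanium = ln(0.0636/0.0505)/(2πk) = 0.2306/(2π·25.0) = 0.001468 m·K/W
  R'_cellular glass = ln(0.104/0.0636)/(2πk) = 0.4918/(2π·0.0492) = 1.591 m·K/W
  R'_conv,out = 1/(2πr h) = 1/(2π·0.104·11.6) = 0.1319 m·K/W
ΣR = 0.001468 + 1.591 + 0.1319 = 1.724 m·K/W
Q' = ΔT/ΣR = (382 K − 283.6 K)/1.724 = 57.1 W/m

Q' = 57.1 W/m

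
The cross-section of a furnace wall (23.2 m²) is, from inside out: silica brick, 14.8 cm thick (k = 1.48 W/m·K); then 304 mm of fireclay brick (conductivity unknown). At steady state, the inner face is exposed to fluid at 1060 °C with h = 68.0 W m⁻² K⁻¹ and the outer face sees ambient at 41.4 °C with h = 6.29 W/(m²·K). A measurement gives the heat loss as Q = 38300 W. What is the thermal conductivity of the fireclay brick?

k = 0.885 W/m·K

ΣR = ΔT/Q = |1060 − 41.4|/38300 = 0.02660 K/W
Known resistances:
  R_conv,in = 1/(hA) = 1/(68.0·23.2) = 6.339×10^-4 K/W
  R_silica brick = L/(kA) = 0.148/(1.48·23.2) = 0.004310 K/W
  R_conv,out = 1/(hA) = 1/(6.29·23.2) = 0.006853 K/W
R_fireclay brick = ΣR − ΣR_known = 0.02660 − 0.01180 = 0.01480 K/W
L/(kA) = 0.01480 ⇒ k = 0.304/(0.01480·23.2) = 0.885 W/m·K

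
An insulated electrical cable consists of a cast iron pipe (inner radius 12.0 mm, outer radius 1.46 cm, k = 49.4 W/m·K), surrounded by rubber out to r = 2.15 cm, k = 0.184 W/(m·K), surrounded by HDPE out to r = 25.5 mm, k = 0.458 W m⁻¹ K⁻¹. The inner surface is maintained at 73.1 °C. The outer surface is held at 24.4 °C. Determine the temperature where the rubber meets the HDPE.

Series thermal resistances, inner to outer:
  R'_cast iron = ln(0.0146/0.0120)/(2πk) = 0.1961/(2π·49.4) = 6.318×10^-4 m·K/W
  R'_rubber = ln(0.0215/0.0146)/(2πk) = 0.3870/(2π·0.184) = 0.3348 m·K/W
  R'_HDPE = ln(0.0255/0.0215)/(2πk) = 0.1706/(2π·0.458) = 0.05929 m·K/W
ΣR = 6.318×10^-4 + 0.3348 + 0.05929 = 0.3947 m·K/W
Q' = ΔT/ΣR = (73.1 °C − 24.4 °C)/0.3947 = 123.4 W/m
From the inner boundary to the rubber/HDPE interface, ΣR_partial = 0.3354 m·K/W.
T_interface = T_in − Q'·ΣR_partial = 73.1 °C − (123.4)(0.3354) = 31.7 °C

T = 31.7 °C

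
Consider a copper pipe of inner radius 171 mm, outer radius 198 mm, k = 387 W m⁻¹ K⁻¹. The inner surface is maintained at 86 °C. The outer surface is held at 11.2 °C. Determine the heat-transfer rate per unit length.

Q' = 2πk·ΔT/ln(r₂/r₁) = 2π × 387 × 74.8 / ln(0.198/0.171) = 1.24×10^6 W/m

Q' = 1.24×10^6 W/m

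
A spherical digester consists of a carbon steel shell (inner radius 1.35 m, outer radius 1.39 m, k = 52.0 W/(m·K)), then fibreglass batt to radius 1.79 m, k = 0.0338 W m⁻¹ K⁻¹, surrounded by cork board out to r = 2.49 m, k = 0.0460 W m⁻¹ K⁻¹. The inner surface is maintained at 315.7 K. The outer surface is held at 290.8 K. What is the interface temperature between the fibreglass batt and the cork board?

Resistance network (inner→outer):
  R_carbon steel = (1/1.35 − 1/1.39)/(4πk) = 0.02132/(4π·52.0) = 3.262×10^-5 K/W
  R_fibreglass batt = (1/1.39 − 1/1.79)/(4πk) = 0.1608/(4π·0.0338) = 0.3785 K/W
  R_cork board = (1/1.79 − 1/2.49)/(4πk) = 0.1571/(4π·0.0460) = 0.2717 K/W
ΣR = 3.262×10^-5 + 0.3785 + 0.2717 = 0.6502 K/W
Q = ΔT/ΣR = (315.7 K − 290.8 K)/0.6502 = 38.30 W
From the inner boundary to the fibreglass batt/cork board interface, ΣR_partial = 0.3785 K/W.
T_interface = T_in − Q·ΣR_partial = 315.7 K − (38.30)(0.3785) = 301.2 K

T = 301.2 K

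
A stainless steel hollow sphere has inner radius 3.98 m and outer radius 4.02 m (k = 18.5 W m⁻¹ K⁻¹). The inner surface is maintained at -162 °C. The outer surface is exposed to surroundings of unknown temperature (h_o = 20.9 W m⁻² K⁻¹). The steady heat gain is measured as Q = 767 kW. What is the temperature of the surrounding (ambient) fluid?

Series resistances:
  R_stainless steel = (1/3.98 − 1/4.02)/(4πk) = 0.002500/(4π·18.5) = 1.075×10^-5 K/W
  R_conv,out = 1/(4πr²h) = 1/(4π·4.02²·20.9) = 2.356×10^-4 K/W
ΣR = 2.464×10^-4 K/W
ΔT = Q·ΣR = 7.67×10^5 × 2.464×10^-4 = 189.0 K
Heat flows inward, so T_out = T_in + ΔT = -162 + 189.0 = 27.0 °C

T_out = 27.0 °C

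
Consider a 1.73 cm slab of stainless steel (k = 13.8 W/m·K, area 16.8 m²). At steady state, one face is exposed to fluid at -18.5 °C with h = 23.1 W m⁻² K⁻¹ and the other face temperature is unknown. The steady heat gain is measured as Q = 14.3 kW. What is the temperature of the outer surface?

T_out = 19.4 °C

Sum the resistances:
  R_conv,in = 1/(hA) = 1/(23.1·16.8) = 0.002577 K/W
  R_stainless steel = L/(kA) = 0.0173/(13.8·16.8) = 7.462×10^-5 K/W
ΣR = 0.002651 K/W
ΔT = Q·ΣR = 14300 × 0.002651 = 37.91 K
Heat flows inward, so T_out = T_in + ΔT = -18.5 + 37.91 = 19.4 °C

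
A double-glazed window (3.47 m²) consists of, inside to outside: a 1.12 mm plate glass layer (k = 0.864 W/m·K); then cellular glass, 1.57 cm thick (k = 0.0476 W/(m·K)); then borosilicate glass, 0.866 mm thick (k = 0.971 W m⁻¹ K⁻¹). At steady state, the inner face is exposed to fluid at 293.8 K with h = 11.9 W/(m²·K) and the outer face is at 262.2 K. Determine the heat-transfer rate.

Q = 264 W

Resistance network (inner→outer):
  R_conv,in = 1/(hA) = 1/(11.9·3.47) = 0.02422 K/W
  R_plate glass = L/(kA) = 0.00112/(0.864·3.47) = 3.736×10^-4 K/W
  R_cellular glass = L/(kA) = 0.0157/(0.0476·3.47) = 0.09505 K/W
  R_borosilicate glass = L/(kA) = 8.66×10^-4/(0.971·3.47) = 2.570×10^-4 K/W
ΣR = 0.02422 + 3.736×10^-4 + 0.09505 + 2.570×10^-4 = 0.1199 K/W
Q = ΔT/ΣR = (293.8 K − 262.2 K)/0.1199 = 264 W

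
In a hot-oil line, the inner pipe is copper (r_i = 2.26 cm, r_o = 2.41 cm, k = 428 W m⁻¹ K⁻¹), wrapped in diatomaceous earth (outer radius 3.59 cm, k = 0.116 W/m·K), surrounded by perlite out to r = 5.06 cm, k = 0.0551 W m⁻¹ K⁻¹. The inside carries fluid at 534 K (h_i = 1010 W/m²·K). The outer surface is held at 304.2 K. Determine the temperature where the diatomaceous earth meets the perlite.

Resistance network (inner→outer):
  R'_conv,in = 1/(2πr h) = 1/(2π·0.0226·1010) = 0.006973 m·K/W
  R'_copper = ln(0.0241/0.0226)/(2πk) = 0.06426/(2π·428) = 2.390×10^-5 m·K/W
  R'_diatomaceous earth = ln(0.0359/0.0241)/(2πk) = 0.3985/(2π·0.116) = 0.5468 m·K/W
  R'_perlite = ln(0.0506/0.0359)/(2πk) = 0.3432/(2π·0.0551) = 0.9914 m·K/W
ΣR = 0.006973 + 2.390×10^-5 + 0.5468 + 0.9914 = 1.545 m·K/W
Q' = ΔT/ΣR = (534 K − 304.2 K)/1.545 = 148.7 W/m
From the inner boundary to the diatomaceous earth/perlite interface, ΣR_partial = 0.5538 m·K/W.
T_interface = T_in − Q'·ΣR_partial = 534 K − (148.7)(0.5538) = 452 K

T = 452 K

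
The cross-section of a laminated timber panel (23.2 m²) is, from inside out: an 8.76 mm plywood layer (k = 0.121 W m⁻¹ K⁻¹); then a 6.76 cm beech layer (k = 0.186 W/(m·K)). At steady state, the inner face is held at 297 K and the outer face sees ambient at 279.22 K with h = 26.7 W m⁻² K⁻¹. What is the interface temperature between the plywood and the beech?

T = 294.3 K

Treat each layer as a resistance in series:
  R_plywood = L/(kA) = 0.00876/(0.121·23.2) = 0.003121 K/W
  R_beech = L/(kA) = 0.0676/(0.186·23.2) = 0.01567 K/W
  R_conv,out = 1/(hA) = 1/(26.7·23.2) = 0.001614 K/W
ΣR = 0.003121 + 0.01567 + 0.001614 = 0.02040 K/W
Q = ΔT/ΣR = (297 K − 279.22 K)/0.02040 = 871.6 W
From the inner boundary to the plywood/beech interface, ΣR_partial = 0.003121 K/W.
T_interface = T_in − Q·ΣR_partial = 297 K − (871.6)(0.003121) = 294.3 K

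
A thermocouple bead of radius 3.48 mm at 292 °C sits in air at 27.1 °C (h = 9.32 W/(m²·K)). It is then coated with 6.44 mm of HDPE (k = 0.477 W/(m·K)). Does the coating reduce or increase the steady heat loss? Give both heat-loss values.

Critical radius for a sphere: r_cr = 2k/h = 0.102 m = 10.2 cm.
Outer radius after coating: r₂ = 0.00348 + 0.00644 = 0.00992 m.
Since r₁ < r_cr and r₂ ≤ r_cr, the coating moves toward the maximum at r_cr — heat loss rises.
Bare: R = 1/(4πr₁²h) = 705.0 K/W; Q = 264.9/705.0 = 0.376 W.
Coated: R = R_cond + R_conv = 117.9 K/W; Q = 264.9/117.9 = 2.25 W.

increases: 0.376 → 2.25 W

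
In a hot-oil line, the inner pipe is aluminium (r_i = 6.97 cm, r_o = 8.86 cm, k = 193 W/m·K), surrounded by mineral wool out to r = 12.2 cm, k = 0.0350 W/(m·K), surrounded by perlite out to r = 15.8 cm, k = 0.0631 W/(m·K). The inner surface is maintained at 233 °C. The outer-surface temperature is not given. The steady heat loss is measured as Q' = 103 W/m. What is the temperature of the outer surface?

Sum the resistances:
  R'_aluminium = ln(0.0886/0.0697)/(2πk) = 0.2399/(2π·193) = 1.979×10^-4 m·K/W
  R'_mineral wool = ln(0.122/0.0886)/(2πk) = 0.3199/(2π·0.0350) = 1.455 m·K/W
  R'_perlite = ln(0.158/0.122)/(2πk) = 0.2586/(2π·0.0631) = 0.6522 m·K/W
ΣR = 2.107 m·K/W
ΔT = Q'·ΣR = 103 × 2.107 = 217.0 K
Heat flows outward, so T_out = T_in − ΔT = 233 − 217.0 = 16.0 °C

T_out = 16.0 °C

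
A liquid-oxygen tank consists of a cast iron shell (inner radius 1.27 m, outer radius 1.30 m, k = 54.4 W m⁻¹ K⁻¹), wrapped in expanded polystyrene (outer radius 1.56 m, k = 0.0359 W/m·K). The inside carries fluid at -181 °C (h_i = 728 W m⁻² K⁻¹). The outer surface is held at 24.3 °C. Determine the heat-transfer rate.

Treat each layer as a resistance in series:
  R_conv,in = 1/(4πr²h) = 1/(4π·1.27²·728) = 6.777×10^-5 K/W
  R_cast iron = (1/1.27 − 1/1.30)/(4πk) = 0.01817/(4π·54.4) = 2.658×10^-5 K/W
  R_expanded polystyrene = (1/1.30 − 1/1.56)/(4πk) = 0.1282/(4π·0.0359) = 0.2842 K/W
ΣR = 6.777×10^-5 + 2.658×10^-5 + 0.2842 = 0.2843 K/W
Q = ΔT/ΣR = (-181 °C − 24.3 °C)/0.2843 = -722 W
(Negative Q ⇒ heat flows inward; heat gain = 722 W.)

Q = 722 W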